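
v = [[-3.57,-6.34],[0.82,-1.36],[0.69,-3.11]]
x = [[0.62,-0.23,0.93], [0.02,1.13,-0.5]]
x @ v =[[-1.76, -6.51], [0.51, -0.11]]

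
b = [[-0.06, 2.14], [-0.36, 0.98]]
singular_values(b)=[2.36, 0.3]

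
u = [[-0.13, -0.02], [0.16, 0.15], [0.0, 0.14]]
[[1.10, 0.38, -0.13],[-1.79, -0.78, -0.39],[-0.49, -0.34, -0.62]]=u @ [[-7.89, -2.55, 1.66],[-3.52, -2.45, -4.40]]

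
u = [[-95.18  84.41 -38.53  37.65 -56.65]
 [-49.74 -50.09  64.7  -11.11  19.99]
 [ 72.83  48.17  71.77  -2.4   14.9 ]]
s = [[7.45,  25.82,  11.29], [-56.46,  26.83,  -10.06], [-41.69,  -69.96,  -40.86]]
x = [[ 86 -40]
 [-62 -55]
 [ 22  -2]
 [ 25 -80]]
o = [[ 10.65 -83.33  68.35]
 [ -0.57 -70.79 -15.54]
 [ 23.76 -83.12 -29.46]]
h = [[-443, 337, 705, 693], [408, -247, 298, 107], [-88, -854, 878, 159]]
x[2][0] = 22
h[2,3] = 159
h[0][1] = 337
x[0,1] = -40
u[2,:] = [72.83, 48.17, 71.77, -2.4, 14.9]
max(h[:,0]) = 408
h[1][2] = 298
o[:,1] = [-83.33, -70.79, -83.12]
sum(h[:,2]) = 1881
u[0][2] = -38.53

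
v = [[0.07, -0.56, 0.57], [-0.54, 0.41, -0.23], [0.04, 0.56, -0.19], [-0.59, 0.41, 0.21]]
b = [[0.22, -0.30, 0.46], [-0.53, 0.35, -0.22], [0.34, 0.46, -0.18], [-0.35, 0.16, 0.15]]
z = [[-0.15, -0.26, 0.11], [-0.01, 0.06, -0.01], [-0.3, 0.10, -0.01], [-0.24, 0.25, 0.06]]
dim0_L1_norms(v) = [1.24, 1.94, 1.2]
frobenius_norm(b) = 1.15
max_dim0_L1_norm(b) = 1.44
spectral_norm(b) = 0.90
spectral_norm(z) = 0.46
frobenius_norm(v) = 1.44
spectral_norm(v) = 1.21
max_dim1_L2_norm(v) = 0.8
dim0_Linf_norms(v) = [0.59, 0.56, 0.57]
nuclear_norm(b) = 1.87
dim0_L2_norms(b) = [0.75, 0.67, 0.56]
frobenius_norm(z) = 0.57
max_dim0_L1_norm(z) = 0.7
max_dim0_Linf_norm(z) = 0.3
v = z + b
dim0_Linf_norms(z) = [0.3, 0.26, 0.11]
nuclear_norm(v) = 2.23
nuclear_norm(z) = 0.87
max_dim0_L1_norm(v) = 1.94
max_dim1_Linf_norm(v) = 0.59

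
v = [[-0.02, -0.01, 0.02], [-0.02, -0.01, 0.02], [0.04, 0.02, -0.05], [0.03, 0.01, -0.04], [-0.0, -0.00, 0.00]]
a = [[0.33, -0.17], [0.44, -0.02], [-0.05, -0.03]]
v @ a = [[-0.01, 0.00],[-0.01, 0.00],[0.02, -0.01],[0.02, -0.0],[0.00, 0.00]]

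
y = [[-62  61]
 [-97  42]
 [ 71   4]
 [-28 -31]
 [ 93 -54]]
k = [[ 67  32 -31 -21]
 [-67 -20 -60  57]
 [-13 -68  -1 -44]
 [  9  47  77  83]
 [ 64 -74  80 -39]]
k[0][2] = -31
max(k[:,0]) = 67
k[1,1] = -20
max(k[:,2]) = 80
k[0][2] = -31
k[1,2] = -60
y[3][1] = -31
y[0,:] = [-62, 61]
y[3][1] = -31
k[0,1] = 32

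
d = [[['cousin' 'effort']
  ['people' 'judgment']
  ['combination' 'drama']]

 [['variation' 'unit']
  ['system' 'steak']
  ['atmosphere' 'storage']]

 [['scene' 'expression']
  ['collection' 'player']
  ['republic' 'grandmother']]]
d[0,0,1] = 'effort'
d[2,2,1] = 'grandmother'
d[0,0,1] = 'effort'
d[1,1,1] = 'steak'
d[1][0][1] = 'unit'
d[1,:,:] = [['variation', 'unit'], ['system', 'steak'], ['atmosphere', 'storage']]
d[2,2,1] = 'grandmother'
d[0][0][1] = 'effort'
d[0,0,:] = ['cousin', 'effort']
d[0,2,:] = ['combination', 'drama']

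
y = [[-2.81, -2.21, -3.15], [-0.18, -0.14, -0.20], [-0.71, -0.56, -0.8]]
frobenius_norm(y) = 4.92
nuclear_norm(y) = 4.93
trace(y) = -3.75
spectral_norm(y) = 4.92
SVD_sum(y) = [[-2.81, -2.21, -3.15], [-0.18, -0.14, -0.2], [-0.71, -0.56, -0.8]] + [[-0.00, 0.0, 0.0], [-0.0, 0.0, 0.00], [0.0, -0.00, -0.0]] + [[0.0, -0.0, 0.00], [-0.0, 0.00, -0.00], [-0.00, 0.0, -0.0]]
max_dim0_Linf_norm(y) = 3.15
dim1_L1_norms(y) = [8.17, 0.52, 2.07]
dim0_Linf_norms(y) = [2.81, 2.21, 3.15]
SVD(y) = [[-0.97, -0.19, -0.16], [-0.06, -0.44, 0.89], [-0.25, 0.87, 0.42]] @ diag([4.924671657699786, 0.0029297561556769713, 0.0006930925720113626]) @ [[0.59,0.46,0.66], [0.78,-0.10,-0.62], [-0.22,0.88,-0.42]]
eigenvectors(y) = [[-0.97, -0.58, 0.36], [-0.06, -0.33, -0.88], [-0.24, 0.75, 0.30]]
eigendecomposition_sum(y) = [[-2.81, -2.21, -3.15],[-0.18, -0.14, -0.20],[-0.71, -0.56, -0.8]] + [[-0.00, 0.0, 0.00], [-0.00, 0.0, 0.00], [0.00, -0.00, -0.0]] + [[0.00, -0.00, -0.0], [-0.0, 0.00, 0.00], [0.0, -0.00, -0.0]]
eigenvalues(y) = [-3.75, -0.0, 0.0]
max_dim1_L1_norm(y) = 8.17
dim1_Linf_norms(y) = [3.15, 0.2, 0.8]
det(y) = 0.00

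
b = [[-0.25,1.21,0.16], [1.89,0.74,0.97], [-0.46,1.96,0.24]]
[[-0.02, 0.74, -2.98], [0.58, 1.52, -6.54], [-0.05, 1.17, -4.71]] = b@[[0.38, 0.31, -1.49], [0.09, 0.61, -2.52], [-0.21, 0.50, -1.92]]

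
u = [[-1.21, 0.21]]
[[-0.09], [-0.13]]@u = [[0.11, -0.02], [0.16, -0.03]]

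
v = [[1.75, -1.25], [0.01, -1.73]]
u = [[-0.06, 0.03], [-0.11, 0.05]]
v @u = [[0.03, -0.01],  [0.19, -0.09]]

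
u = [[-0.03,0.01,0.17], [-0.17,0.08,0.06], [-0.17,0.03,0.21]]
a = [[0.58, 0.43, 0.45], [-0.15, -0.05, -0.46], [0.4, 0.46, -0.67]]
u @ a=[[0.05, 0.06, -0.13],[-0.09, -0.05, -0.15],[-0.02, 0.02, -0.23]]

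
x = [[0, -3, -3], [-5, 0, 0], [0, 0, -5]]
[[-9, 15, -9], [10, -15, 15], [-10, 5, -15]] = x @ [[-2, 3, -3], [1, -4, 0], [2, -1, 3]]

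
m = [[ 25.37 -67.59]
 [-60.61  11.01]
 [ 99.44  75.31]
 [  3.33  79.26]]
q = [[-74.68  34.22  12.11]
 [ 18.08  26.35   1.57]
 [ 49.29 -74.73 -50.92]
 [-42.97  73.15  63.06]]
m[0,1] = -67.59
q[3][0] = -42.97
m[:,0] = [25.37, -60.61, 99.44, 3.33]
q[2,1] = -74.73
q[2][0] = 49.29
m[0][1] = -67.59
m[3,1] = 79.26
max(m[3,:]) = 79.26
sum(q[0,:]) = -28.35000000000001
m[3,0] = 3.33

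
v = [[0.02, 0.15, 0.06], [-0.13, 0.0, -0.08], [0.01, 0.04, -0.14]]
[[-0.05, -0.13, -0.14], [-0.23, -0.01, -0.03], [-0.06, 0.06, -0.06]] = v @ [[1.58,0.46,0.14],[-0.69,-0.66,-1.02],[0.33,-0.59,0.14]]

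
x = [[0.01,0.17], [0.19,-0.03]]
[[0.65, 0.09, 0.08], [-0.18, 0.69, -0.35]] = x @[[-0.32, 3.67, -1.77], [3.83, 0.29, 0.56]]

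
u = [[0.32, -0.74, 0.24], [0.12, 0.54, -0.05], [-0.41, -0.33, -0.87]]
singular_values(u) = [1.04, 0.96, 0.2]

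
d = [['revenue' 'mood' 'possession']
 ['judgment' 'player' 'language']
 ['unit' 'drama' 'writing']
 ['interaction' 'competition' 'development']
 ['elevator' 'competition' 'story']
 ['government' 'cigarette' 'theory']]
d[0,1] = 'mood'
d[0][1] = 'mood'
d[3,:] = ['interaction', 'competition', 'development']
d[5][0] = 'government'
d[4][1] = 'competition'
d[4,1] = 'competition'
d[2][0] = 'unit'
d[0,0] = 'revenue'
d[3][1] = 'competition'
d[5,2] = 'theory'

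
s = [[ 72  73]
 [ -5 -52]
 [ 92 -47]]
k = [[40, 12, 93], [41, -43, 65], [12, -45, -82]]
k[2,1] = -45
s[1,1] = -52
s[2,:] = [92, -47]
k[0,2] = 93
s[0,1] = 73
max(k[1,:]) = 65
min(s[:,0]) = -5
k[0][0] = 40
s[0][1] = 73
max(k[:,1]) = 12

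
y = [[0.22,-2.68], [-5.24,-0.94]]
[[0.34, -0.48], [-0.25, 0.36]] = y@ [[0.07, -0.10], [-0.12, 0.17]]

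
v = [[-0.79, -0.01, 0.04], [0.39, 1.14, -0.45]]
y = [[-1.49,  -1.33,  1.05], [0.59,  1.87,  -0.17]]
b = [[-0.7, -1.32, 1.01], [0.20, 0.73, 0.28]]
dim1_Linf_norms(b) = [1.32, 0.73]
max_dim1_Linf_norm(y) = 1.87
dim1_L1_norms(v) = [0.84, 1.98]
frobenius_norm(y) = 2.99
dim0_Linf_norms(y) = [1.49, 1.87, 1.05]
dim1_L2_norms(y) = [2.26, 1.97]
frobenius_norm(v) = 1.51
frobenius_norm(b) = 1.98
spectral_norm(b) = 1.87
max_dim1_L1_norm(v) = 1.98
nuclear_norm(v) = 2.05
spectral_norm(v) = 1.32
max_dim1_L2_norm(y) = 2.26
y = v + b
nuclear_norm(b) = 2.51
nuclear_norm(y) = 3.78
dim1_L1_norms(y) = [3.87, 2.63]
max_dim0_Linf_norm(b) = 1.32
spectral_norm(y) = 2.84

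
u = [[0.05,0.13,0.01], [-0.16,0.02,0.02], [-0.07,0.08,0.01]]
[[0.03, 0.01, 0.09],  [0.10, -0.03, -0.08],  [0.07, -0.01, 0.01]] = u @[[-0.54, 0.18, 0.38], [0.43, 0.07, 0.62], [0.27, -0.36, -1.39]]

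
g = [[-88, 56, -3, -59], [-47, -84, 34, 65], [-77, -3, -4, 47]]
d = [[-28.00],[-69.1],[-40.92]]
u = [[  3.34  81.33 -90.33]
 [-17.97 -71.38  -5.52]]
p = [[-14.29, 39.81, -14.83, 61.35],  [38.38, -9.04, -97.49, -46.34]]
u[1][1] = -71.38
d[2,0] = -40.92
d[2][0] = -40.92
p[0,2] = -14.83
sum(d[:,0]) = -138.01999999999998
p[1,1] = -9.04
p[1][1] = -9.04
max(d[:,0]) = -28.0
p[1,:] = [38.38, -9.04, -97.49, -46.34]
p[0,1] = 39.81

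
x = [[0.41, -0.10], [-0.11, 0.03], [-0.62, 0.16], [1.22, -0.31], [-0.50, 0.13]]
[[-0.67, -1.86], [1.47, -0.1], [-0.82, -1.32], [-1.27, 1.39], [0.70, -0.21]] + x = [[-0.26,  -1.96], [1.36,  -0.07], [-1.44,  -1.16], [-0.05,  1.08], [0.20,  -0.08]]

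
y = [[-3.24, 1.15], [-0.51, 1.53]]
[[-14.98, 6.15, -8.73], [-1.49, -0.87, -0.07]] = y@[[4.85, -2.38, 3.04],[0.64, -1.36, 0.97]]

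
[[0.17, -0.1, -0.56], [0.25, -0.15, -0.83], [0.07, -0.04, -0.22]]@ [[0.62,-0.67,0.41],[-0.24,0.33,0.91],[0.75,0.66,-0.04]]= [[-0.29,-0.52,0.00], [-0.43,-0.76,-0.00], [-0.11,-0.21,0.0]]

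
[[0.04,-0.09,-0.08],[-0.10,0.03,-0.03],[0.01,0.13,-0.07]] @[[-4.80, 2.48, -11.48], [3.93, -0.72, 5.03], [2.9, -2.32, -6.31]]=[[-0.78, 0.35, -0.41], [0.51, -0.2, 1.49], [0.26, 0.09, 0.98]]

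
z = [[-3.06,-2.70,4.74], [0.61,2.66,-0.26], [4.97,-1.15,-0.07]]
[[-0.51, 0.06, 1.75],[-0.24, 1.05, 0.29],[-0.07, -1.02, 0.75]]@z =[[10.29, -0.48, -2.56], [2.82, 3.11, -1.43], [3.32, -3.39, -0.12]]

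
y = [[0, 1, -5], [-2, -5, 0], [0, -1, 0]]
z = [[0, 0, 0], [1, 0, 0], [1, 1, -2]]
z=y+[[0, -1, 5], [3, 5, 0], [1, 2, -2]]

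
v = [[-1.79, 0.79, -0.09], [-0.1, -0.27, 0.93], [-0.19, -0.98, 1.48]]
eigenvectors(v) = [[(-1+0j), 0.15-0.12j, 0.15+0.12j],[(-0.03+0j), (0.61-0.28j), 0.61+0.28j],[-0.07+0.00j, (0.71+0j), (0.71-0j)]]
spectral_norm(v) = 2.13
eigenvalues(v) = [(-1.78+0j), (0.6+0.42j), (0.6-0.42j)]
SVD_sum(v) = [[-0.61, 0.80, -0.89],[0.33, -0.44, 0.48],[0.67, -0.88, 0.98]] + [[-1.18, -0.01, 0.8], [-0.50, -0.00, 0.34], [-0.82, -0.0, 0.56]] + [[-0.00, -0.01, -0.01], [0.07, 0.17, 0.11], [-0.04, -0.09, -0.06]]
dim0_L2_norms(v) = [1.8, 1.29, 1.75]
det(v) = -0.94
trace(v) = -0.58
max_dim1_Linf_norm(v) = 1.79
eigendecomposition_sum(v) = [[(-1.78-0j), (0.76-0j), -0.27+0.00j], [(-0.05-0j), (0.02-0j), (-0.01+0j)], [-0.12-0.00j, (0.05-0j), (-0.02+0j)]] + [[-0.01+0.01j, 0.02+0.25j, (0.09-0.22j)], [-0.03+0.02j, (-0.14+0.85j), 0.47-0.67j], [(-0.04+0.01j), -0.52+0.76j, 0.75-0.44j]] + [[-0.01-0.01j, 0.02-0.25j, (0.09+0.22j)],[(-0.03-0.02j), (-0.14-0.85j), 0.47+0.67j],[(-0.04-0.01j), -0.52-0.76j, (0.75+0.44j)]]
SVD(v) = [[-0.63,-0.77,0.04],[0.34,-0.33,-0.88],[0.69,-0.54,0.47]] @ diag([2.1268961340656816, 1.8410090398195131, 0.24082888157214963]) @ [[0.45, -0.6, 0.66], [0.83, 0.00, -0.56], [-0.33, -0.8, -0.5]]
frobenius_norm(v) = 2.82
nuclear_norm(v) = 4.21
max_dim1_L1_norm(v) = 2.67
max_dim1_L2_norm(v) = 1.96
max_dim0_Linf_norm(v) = 1.79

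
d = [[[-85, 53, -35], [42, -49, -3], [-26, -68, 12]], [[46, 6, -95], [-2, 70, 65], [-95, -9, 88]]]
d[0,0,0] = -85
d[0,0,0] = -85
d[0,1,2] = -3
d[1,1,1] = 70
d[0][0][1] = 53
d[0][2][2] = 12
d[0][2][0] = -26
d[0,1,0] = 42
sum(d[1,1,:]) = 133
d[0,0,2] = -35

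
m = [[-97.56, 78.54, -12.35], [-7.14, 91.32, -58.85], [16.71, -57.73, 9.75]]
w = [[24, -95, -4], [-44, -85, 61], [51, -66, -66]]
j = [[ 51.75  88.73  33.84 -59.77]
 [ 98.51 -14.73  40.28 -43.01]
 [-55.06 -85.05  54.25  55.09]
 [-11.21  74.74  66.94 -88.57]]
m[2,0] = 16.71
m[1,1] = 91.32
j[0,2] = 33.84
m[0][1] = 78.54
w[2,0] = 51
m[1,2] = -58.85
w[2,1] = -66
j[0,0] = 51.75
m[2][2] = 9.75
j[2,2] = 54.25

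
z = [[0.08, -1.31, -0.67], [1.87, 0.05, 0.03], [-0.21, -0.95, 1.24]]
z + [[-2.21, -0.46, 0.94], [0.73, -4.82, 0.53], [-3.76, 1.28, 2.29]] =[[-2.13, -1.77, 0.27], [2.60, -4.77, 0.56], [-3.97, 0.33, 3.53]]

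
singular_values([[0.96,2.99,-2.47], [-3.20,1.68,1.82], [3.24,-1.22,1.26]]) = [5.02, 4.18, 1.79]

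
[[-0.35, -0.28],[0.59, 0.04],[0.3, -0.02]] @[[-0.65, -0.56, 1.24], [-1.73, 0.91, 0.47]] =[[0.71, -0.06, -0.57],  [-0.45, -0.29, 0.75],  [-0.16, -0.19, 0.36]]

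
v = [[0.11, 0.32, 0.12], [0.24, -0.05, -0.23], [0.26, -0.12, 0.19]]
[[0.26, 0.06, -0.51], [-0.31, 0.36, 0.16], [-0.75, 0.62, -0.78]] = v @ [[-1.62, 1.79, -1.5], [1.62, -0.60, -0.25], [-0.69, 0.43, -2.22]]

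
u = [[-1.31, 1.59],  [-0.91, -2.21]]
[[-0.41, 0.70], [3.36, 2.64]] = u@ [[-1.02, -1.32],[-1.10, -0.65]]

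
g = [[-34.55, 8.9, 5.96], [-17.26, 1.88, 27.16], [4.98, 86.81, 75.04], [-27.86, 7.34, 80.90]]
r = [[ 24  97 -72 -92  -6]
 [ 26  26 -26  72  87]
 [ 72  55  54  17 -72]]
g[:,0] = [-34.55, -17.26, 4.98, -27.86]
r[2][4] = -72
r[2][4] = -72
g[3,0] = -27.86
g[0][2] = 5.96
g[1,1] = 1.88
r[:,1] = [97, 26, 55]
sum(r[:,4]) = 9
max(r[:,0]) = 72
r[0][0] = 24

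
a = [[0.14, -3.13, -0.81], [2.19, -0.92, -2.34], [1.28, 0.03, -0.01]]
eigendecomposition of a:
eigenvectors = [[0.71+0.00j,  0.71-0.00j,  0.55+0.00j], [(0.24-0.59j),  (0.24+0.59j),  (-0.33+0j)], [-0.09-0.29j,  (-0.09+0.29j),  (0.77+0j)]]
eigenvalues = [(-0.84+2.94j), (-0.84-2.94j), (0.89+0j)]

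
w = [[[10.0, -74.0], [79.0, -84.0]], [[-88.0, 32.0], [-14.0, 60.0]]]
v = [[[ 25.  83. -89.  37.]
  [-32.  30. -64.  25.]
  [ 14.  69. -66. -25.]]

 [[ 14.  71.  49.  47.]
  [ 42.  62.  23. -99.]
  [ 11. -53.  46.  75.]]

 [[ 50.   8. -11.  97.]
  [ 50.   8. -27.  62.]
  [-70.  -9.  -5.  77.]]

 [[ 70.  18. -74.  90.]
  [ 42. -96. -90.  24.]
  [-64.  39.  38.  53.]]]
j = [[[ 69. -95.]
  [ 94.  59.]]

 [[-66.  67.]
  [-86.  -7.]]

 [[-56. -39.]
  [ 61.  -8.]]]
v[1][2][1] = -53.0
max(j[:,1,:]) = 94.0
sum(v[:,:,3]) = 463.0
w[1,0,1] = 32.0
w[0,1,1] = -84.0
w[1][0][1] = 32.0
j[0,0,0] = 69.0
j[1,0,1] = 67.0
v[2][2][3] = 77.0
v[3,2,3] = 53.0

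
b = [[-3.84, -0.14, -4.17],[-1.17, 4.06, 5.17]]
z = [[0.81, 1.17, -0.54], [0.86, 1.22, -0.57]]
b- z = [[-4.65, -1.31, -3.63], [-2.03, 2.84, 5.74]]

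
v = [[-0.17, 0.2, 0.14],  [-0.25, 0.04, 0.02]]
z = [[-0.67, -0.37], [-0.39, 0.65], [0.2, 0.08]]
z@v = [[0.21, -0.15, -0.1],[-0.10, -0.05, -0.04],[-0.05, 0.04, 0.03]]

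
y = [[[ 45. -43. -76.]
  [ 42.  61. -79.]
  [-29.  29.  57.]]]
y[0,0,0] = 45.0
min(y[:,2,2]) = 57.0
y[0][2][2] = 57.0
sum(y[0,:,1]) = 47.0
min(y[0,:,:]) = -79.0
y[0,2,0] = -29.0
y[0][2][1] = 29.0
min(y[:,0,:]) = -76.0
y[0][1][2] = -79.0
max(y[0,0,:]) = 45.0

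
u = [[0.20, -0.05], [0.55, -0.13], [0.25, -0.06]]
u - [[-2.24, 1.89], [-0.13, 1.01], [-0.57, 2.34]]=[[2.44, -1.94], [0.68, -1.14], [0.82, -2.4]]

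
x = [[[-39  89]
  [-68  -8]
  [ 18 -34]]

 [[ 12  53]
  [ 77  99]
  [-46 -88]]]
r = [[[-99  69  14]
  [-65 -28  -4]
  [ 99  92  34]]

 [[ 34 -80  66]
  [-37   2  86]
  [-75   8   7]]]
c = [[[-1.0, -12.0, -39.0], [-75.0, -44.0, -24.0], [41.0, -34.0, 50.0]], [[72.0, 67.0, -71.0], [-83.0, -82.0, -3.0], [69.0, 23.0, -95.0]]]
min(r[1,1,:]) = -37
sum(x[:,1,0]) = 9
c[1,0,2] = -71.0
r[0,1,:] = [-65, -28, -4]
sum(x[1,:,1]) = 64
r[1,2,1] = 8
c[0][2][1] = -34.0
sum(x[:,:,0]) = -46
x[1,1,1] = 99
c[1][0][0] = 72.0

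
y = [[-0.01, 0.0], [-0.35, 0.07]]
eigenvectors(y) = [[0.00, 0.22], [1.00, 0.97]]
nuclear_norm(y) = 0.36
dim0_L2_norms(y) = [0.35, 0.07]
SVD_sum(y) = [[-0.01, 0.0], [-0.35, 0.07]] + [[-0.0, -0.00], [0.00, 0.00]]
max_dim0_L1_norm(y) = 0.36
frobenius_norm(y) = 0.36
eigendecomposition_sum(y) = [[0.00, 0.0], [-0.31, 0.07]] + [[-0.01, -0.0], [-0.04, -0.00]]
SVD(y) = [[-0.03, -1.0], [-1.00, 0.03]] @ diag([0.3570660397558095, 0.0019604216645154036]) @ [[0.98, -0.20],  [0.2, 0.98]]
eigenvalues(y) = [0.07, -0.01]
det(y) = -0.00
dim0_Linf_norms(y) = [0.35, 0.07]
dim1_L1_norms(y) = [0.01, 0.42]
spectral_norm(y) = 0.36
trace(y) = 0.06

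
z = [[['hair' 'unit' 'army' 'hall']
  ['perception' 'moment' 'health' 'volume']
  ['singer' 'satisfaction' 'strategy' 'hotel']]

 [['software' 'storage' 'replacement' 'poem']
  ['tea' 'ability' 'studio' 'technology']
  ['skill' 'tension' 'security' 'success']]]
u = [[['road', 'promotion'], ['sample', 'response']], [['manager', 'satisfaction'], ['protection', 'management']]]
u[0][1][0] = 'sample'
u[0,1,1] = 'response'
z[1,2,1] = 'tension'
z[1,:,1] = ['storage', 'ability', 'tension']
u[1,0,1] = 'satisfaction'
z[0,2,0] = 'singer'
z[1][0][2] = 'replacement'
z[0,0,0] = 'hair'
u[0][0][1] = 'promotion'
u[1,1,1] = 'management'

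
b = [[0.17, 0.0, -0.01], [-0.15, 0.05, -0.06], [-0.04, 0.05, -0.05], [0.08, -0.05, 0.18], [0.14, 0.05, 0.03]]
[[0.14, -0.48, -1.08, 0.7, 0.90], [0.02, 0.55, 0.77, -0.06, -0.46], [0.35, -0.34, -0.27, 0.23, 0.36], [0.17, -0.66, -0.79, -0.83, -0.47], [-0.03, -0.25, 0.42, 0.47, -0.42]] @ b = [[0.32, -0.07, 0.23], [-0.18, 0.05, -0.10], [0.19, -0.02, 0.08], [0.03, -0.05, -0.09], [-0.01, -0.04, 0.07]]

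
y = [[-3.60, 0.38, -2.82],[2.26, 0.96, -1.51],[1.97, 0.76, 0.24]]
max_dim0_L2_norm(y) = 4.68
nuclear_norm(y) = 8.32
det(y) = -5.81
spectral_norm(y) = 5.04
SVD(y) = [[-0.88, -0.41, 0.24], [0.29, -0.86, -0.41], [0.38, -0.29, 0.88]] @ diag([5.043959832967731, 2.877596481351767, 0.4001345947553956]) @ [[0.9, 0.05, 0.42],[-0.37, -0.42, 0.83],[-0.22, 0.91, 0.36]]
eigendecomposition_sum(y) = [[(-3.07-0j), (0.88-0j), (-2.59-0j)], [(2.57+0j), (-0.74+0j), (2.17+0j)], [1.45+0.00j, -0.42+0.00j, (1.22+0j)]] + [[-0.27-0.12j, (-0.25+0.27j), -0.12-0.74j], [(-0.16+0.75j), (0.85+0.48j), (-1.84+0.74j)], [0.26+0.40j, (0.59-0.16j), (-0.49+1.14j)]] + [[(-0.27+0.12j),(-0.25-0.27j),(-0.12+0.74j)], [-0.16-0.75j,0.85-0.48j,-1.84-0.74j], [0.26-0.40j,0.59+0.16j,-0.49-1.14j]]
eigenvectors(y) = [[(-0.72+0j), (-0.07+0.3j), -0.07-0.30j], [0.60+0.00j, 0.81+0.00j, 0.81-0.00j], [0.34+0.00j, (0.36-0.35j), 0.36+0.35j]]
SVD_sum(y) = [[-4.01,-0.2,-1.88], [1.31,0.07,0.61], [1.74,0.09,0.81]] + [[0.43, 0.49, -0.98], [0.91, 1.04, -2.06], [0.31, 0.35, -0.70]] + [[-0.02, 0.09, 0.04], [0.04, -0.15, -0.06], [-0.08, 0.32, 0.13]]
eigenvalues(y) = [(-2.59+0j), (0.09+1.49j), (0.09-1.49j)]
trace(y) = -2.40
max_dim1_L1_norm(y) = 6.8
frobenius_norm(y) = 5.82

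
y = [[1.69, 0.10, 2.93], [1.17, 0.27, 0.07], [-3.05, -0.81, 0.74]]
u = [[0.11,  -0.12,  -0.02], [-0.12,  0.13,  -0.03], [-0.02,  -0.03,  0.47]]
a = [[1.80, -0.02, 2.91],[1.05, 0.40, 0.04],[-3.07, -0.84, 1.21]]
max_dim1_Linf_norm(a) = 3.07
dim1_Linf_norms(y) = [2.93, 1.17, 3.05]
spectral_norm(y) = 3.91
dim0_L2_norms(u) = [0.16, 0.18, 0.47]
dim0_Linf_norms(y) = [3.05, 0.81, 2.93]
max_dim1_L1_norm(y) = 4.72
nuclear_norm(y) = 6.76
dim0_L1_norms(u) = [0.25, 0.28, 0.52]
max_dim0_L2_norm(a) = 3.71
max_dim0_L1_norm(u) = 0.52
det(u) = -0.00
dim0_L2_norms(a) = [3.71, 0.93, 3.15]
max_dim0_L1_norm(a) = 5.92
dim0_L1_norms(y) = [5.91, 1.18, 3.74]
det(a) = 1.97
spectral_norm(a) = 3.84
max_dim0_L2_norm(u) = 0.47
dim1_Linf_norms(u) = [0.12, 0.13, 0.47]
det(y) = -0.04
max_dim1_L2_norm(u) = 0.47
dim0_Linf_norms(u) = [0.12, 0.13, 0.47]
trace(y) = 2.70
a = u + y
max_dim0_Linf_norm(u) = 0.47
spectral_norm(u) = 0.47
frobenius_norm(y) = 4.84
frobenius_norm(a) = 4.96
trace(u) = 0.71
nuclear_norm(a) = 7.13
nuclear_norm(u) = 0.72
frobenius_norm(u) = 0.53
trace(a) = 3.41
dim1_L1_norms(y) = [4.72, 1.51, 4.6]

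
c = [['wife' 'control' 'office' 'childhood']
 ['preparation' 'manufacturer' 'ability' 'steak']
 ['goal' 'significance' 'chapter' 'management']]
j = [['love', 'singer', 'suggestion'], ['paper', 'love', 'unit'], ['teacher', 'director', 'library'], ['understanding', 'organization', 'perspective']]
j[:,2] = ['suggestion', 'unit', 'library', 'perspective']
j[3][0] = 'understanding'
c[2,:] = ['goal', 'significance', 'chapter', 'management']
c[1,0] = 'preparation'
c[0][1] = 'control'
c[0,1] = 'control'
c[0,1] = 'control'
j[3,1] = 'organization'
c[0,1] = 'control'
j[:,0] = ['love', 'paper', 'teacher', 'understanding']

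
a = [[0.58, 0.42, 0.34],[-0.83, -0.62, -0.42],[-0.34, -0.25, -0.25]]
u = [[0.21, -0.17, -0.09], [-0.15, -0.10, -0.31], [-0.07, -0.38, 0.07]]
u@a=[[0.29, 0.22, 0.17], [0.10, 0.08, 0.07], [0.25, 0.19, 0.12]]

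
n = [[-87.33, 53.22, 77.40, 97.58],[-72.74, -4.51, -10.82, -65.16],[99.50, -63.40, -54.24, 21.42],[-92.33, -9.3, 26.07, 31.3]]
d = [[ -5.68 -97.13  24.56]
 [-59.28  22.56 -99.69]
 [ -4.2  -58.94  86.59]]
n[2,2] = -54.24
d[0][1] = -97.13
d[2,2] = 86.59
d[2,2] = 86.59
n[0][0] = -87.33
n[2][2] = -54.24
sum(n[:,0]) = -152.89999999999998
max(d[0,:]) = 24.56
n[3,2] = 26.07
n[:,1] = [53.22, -4.51, -63.4, -9.3]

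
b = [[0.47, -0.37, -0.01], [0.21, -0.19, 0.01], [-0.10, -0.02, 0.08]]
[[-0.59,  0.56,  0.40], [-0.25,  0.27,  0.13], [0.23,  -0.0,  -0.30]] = b @[[-1.18,0.99,2.16], [0.06,-0.28,1.69], [1.41,1.12,-0.6]]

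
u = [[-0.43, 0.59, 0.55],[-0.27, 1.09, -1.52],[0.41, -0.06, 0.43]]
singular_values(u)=[1.94, 0.91, 0.39]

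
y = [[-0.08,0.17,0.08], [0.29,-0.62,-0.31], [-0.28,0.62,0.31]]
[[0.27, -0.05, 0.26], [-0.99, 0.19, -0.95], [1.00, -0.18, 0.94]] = y@[[1.14, 1.32, -1.46], [2.21, 0.3, 0.93], [-0.16, 0.02, -0.15]]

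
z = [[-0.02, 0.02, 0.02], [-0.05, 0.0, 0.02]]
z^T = [[-0.02,-0.05], [0.02,0.00], [0.02,0.02]]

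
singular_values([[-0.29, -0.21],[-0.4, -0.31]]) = [0.62, 0.01]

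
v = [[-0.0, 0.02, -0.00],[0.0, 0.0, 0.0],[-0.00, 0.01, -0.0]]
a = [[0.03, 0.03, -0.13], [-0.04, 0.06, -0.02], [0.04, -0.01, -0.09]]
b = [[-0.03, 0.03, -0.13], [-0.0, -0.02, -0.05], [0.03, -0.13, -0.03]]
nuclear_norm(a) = 0.25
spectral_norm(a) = 0.17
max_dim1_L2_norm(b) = 0.14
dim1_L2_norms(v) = [0.02, 0.0, 0.01]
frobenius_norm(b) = 0.20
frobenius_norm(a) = 0.18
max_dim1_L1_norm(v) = 0.02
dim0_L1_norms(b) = [0.06, 0.18, 0.21]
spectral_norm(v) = 0.02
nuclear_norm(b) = 0.29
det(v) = 0.00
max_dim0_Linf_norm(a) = 0.13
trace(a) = 0.00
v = a @ b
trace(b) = -0.08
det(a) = -0.00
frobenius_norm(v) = 0.02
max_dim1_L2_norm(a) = 0.14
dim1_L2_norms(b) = [0.14, 0.05, 0.14]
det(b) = 0.00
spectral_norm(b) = 0.14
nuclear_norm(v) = 0.02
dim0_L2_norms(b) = [0.04, 0.13, 0.14]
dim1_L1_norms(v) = [0.02, 0.0, 0.01]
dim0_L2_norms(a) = [0.06, 0.07, 0.16]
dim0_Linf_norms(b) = [0.03, 0.13, 0.13]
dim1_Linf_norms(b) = [0.13, 0.05, 0.13]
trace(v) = 0.00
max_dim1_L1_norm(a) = 0.19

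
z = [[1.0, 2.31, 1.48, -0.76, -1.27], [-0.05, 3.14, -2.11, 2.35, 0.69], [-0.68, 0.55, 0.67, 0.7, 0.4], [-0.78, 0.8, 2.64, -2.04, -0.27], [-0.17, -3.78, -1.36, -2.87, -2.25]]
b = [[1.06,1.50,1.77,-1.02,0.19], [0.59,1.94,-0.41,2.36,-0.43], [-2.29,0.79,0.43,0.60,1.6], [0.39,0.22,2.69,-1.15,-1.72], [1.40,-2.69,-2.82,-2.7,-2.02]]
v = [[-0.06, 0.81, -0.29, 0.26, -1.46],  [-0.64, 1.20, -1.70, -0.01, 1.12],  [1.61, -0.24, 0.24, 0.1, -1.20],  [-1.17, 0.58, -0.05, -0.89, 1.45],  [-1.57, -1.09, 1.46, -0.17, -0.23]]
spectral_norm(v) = 3.47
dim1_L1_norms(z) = [6.82, 8.34, 3.0, 6.53, 10.43]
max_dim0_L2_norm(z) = 5.52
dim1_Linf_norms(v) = [1.46, 1.7, 1.61, 1.45, 1.57]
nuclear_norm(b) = 15.67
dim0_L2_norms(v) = [2.62, 1.92, 2.27, 0.95, 2.64]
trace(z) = 0.52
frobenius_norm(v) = 4.85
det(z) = 52.56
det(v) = -1.76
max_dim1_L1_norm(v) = 4.67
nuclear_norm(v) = 8.84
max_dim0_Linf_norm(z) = 3.78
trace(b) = 0.26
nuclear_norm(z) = 15.68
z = v + b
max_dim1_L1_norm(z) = 10.43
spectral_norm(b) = 6.08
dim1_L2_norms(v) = [1.72, 2.45, 2.04, 2.15, 2.42]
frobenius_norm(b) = 8.17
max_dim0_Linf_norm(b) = 2.82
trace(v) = 0.26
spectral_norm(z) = 6.70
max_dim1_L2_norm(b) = 5.34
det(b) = -97.55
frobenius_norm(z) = 8.65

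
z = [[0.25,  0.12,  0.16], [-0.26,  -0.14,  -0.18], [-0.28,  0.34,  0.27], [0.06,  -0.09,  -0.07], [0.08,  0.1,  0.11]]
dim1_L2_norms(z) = [0.32, 0.35, 0.52, 0.13, 0.17]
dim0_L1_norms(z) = [0.93, 0.79, 0.79]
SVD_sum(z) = [[-0.02, 0.13, 0.12], [0.02, -0.15, -0.14], [-0.04, 0.33, 0.31], [0.01, -0.09, -0.08], [-0.01, 0.10, 0.09]] + [[0.27, -0.01, 0.04], [-0.28, 0.01, -0.05], [-0.24, 0.01, -0.04], [0.05, -0.0, 0.01], [0.09, -0.00, 0.02]] + [[-0.0, -0.0, 0.0], [-0.0, -0.00, 0.0], [-0.0, -0.00, 0.0], [-0.0, -0.0, 0.0], [-0.0, -0.00, 0.00]]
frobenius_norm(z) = 0.73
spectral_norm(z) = 0.56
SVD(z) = [[-0.31,0.57,-0.07], [0.36,-0.6,-0.11], [-0.82,-0.51,-0.21], [0.21,0.11,-0.95], [-0.25,0.20,-0.18]] @ diag([0.5589065783992848, 0.4708661065486968, 0.002923409939633218]) @ [[0.09,-0.73,-0.67], [0.99,-0.02,0.16], [0.13,0.68,-0.72]]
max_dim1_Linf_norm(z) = 0.34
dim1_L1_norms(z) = [0.53, 0.58, 0.89, 0.22, 0.29]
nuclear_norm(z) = 1.03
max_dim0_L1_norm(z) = 0.93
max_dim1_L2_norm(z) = 0.52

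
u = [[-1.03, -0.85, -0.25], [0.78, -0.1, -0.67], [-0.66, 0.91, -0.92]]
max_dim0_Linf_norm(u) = 1.03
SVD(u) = [[-0.67, 0.58, -0.46], [0.31, -0.35, -0.88], [-0.68, -0.73, 0.05]] @ diag([1.4962983946699409, 1.4164365185871095, 0.8820990323773112]) @ [[0.92, -0.06, 0.39], [-0.28, -0.8, 0.54], [-0.28, 0.60, 0.75]]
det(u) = -1.87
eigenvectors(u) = [[0.62+0.00j, (-0.14+0.43j), (-0.14-0.43j)], [0.04+0.00j, (0.66+0j), 0.66-0.00j], [(0.79+0j), (0.06-0.59j), 0.06+0.59j]]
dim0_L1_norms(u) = [2.47, 1.86, 1.84]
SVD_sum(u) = [[-0.92,0.06,-0.39],[0.42,-0.03,0.18],[-0.93,0.06,-0.4]] + [[-0.23, -0.66, 0.45], [0.14, 0.4, -0.27], [0.29, 0.82, -0.56]] + [[0.12,-0.25,-0.31], [0.22,-0.47,-0.58], [-0.01,0.03,0.04]]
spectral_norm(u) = 1.50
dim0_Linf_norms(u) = [1.03, 0.91, 0.92]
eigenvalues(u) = [(-1.4+0j), (-0.33+1.11j), (-0.33-1.11j)]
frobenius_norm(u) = 2.24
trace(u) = -2.05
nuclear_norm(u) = 3.79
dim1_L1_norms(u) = [2.13, 1.55, 2.49]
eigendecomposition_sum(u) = [[(-0.72-0j), (-0.1-0j), -0.53+0.00j], [(-0.04-0j), (-0.01-0j), -0.03+0.00j], [(-0.92-0j), -0.13-0.00j, (-0.67+0j)]] + [[(-0.15+0.25j), -0.37-0.15j, 0.14-0.19j], [0.41+0.10j, -0.05+0.59j, (-0.32-0.11j)], [(0.13-0.36j), 0.52+0.10j, -0.13+0.28j]] + [[(-0.15-0.25j), (-0.37+0.15j), (0.14+0.19j)],[0.41-0.10j, (-0.05-0.59j), -0.32+0.11j],[(0.13+0.36j), 0.52-0.10j, -0.13-0.28j]]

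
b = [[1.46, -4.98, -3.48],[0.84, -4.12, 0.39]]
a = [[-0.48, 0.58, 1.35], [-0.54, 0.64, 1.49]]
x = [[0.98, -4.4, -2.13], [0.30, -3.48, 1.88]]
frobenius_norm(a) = 2.30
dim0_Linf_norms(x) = [0.98, 4.4, 2.13]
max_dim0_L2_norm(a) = 2.01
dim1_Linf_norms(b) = [4.98, 4.12]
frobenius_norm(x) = 6.37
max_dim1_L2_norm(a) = 1.71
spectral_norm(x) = 5.72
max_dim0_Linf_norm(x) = 4.4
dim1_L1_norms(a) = [2.41, 2.67]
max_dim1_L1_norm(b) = 9.92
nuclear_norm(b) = 9.51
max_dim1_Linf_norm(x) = 4.4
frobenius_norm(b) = 7.54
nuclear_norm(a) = 2.31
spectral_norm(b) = 7.17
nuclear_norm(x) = 8.52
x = a + b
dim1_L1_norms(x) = [7.51, 5.66]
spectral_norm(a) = 2.30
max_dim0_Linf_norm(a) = 1.49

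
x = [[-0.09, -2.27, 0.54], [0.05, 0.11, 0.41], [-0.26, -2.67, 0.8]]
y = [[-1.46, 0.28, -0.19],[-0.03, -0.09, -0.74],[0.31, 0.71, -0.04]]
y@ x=[[0.19, 3.85, -0.83],[0.19, 2.03, -0.65],[0.02, -0.52, 0.43]]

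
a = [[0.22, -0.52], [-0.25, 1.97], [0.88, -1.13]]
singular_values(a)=[2.44, 0.61]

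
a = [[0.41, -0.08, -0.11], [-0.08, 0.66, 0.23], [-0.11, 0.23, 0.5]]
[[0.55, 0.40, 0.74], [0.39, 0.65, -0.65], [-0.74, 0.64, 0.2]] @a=[[0.11, 0.39, 0.40], [0.18, 0.25, -0.22], [-0.38, 0.53, 0.33]]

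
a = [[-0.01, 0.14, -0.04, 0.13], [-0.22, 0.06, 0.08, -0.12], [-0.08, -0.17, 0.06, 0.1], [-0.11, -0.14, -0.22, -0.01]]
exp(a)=[[0.97,0.14,-0.05,0.12], [-0.22,1.05,0.1,-0.13], [-0.07,-0.19,1.04,0.11], [-0.08,-0.13,-0.23,0.98]]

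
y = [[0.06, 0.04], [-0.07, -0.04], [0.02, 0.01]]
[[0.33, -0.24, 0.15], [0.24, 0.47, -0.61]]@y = [[0.04, 0.02],[-0.03, -0.02]]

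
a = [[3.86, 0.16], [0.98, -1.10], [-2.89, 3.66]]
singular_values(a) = [5.61, 2.72]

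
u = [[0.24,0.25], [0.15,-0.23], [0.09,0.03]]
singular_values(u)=[0.37, 0.27]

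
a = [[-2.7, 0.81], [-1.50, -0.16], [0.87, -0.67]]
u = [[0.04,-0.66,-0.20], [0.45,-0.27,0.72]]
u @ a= [[0.71, 0.27], [-0.18, -0.07]]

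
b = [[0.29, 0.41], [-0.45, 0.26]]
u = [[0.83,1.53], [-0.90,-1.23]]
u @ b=[[-0.45, 0.74], [0.29, -0.69]]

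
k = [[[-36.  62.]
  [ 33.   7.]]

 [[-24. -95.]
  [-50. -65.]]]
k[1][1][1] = -65.0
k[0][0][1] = 62.0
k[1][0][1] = -95.0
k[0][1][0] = 33.0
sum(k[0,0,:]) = 26.0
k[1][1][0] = -50.0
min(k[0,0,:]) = -36.0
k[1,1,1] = -65.0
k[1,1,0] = -50.0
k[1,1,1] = -65.0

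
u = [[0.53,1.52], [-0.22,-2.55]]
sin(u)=[[0.45, 0.56],[-0.08, -0.69]]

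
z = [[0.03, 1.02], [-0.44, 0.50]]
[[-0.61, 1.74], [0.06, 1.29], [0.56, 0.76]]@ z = [[-0.78, 0.25],[-0.57, 0.71],[-0.32, 0.95]]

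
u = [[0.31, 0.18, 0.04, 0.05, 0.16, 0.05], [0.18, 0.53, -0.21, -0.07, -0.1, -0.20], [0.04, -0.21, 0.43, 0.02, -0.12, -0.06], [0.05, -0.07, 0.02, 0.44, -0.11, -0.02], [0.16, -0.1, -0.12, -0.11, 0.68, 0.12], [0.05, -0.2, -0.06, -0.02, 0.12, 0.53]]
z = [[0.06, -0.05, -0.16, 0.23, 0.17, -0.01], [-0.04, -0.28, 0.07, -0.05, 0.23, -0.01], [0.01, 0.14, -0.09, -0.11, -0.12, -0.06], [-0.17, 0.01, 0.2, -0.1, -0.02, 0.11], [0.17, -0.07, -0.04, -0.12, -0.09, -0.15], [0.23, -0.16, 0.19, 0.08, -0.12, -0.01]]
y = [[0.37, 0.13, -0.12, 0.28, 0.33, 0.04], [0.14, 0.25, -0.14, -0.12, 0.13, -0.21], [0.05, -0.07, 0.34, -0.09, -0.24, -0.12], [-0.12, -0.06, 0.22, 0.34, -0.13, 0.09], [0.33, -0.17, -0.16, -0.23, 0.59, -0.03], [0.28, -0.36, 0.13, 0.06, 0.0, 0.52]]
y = u + z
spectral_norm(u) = 0.87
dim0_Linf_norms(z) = [0.23, 0.28, 0.2, 0.23, 0.23, 0.15]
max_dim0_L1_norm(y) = 1.42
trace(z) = -0.51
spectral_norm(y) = 0.96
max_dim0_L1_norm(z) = 0.75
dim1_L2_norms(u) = [0.4, 0.64, 0.5, 0.46, 0.73, 0.58]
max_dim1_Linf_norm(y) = 0.59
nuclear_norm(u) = 2.92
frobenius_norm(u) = 1.38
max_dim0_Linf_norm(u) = 0.68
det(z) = 0.00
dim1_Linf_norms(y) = [0.37, 0.25, 0.34, 0.34, 0.59, 0.52]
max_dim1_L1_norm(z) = 0.79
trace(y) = 2.41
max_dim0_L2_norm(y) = 0.74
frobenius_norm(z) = 0.79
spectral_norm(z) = 0.46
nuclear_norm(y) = 2.90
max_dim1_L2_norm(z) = 0.37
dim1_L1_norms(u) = [0.79, 1.29, 0.88, 0.71, 1.29, 0.98]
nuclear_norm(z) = 1.56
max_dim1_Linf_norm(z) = 0.28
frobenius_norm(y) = 1.42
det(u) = -0.00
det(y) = 0.00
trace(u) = 2.92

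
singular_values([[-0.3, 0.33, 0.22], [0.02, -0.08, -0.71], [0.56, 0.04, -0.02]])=[0.8, 0.6, 0.27]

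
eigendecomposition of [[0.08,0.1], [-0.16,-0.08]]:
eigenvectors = [[(-0.39-0.48j), (-0.39+0.48j)], [0.78+0.00j, 0.78-0.00j]]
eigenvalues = [0.1j, -0.1j]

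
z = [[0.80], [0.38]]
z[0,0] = 0.801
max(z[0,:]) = 0.801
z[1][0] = 0.383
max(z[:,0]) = 0.801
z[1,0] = 0.383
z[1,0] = 0.383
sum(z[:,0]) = 1.1840000000000002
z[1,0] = 0.383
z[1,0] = 0.383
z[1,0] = 0.383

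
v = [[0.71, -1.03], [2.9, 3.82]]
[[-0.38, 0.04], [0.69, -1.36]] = v @ [[-0.13,-0.22], [0.28,-0.19]]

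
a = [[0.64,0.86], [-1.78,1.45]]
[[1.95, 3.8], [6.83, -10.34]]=a @ [[-1.24,5.86], [3.19,0.06]]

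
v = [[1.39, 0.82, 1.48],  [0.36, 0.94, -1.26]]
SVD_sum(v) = [[1.22,  0.55,  1.69], [-0.31,  -0.14,  -0.43]] + [[0.17, 0.27, -0.21], [0.67, 1.08, -0.83]]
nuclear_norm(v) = 3.79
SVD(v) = [[-0.97, 0.25],[0.25, 0.97]] @ diag([2.223780352011887, 1.5654075974026351]) @ [[-0.57, -0.25, -0.78], [0.44, 0.71, -0.55]]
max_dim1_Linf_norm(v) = 1.48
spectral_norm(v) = 2.22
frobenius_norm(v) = 2.72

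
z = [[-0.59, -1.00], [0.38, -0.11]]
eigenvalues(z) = [(-0.35+0.57j), (-0.35-0.57j)]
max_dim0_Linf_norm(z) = 1.0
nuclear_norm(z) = 1.55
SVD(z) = [[-1.00, 0.09], [0.09, 1.00]] @ diag([1.1657383610336411, 0.38164652967713486]) @ [[0.53,0.85], [0.85,-0.53]]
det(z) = 0.44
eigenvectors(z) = [[(-0.85+0j), (-0.85-0j)], [(0.2+0.48j), 0.20-0.48j]]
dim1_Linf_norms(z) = [1.0, 0.38]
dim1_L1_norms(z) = [1.59, 0.49]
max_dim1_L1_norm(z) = 1.59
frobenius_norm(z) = 1.23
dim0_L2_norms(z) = [0.7, 1.01]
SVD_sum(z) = [[-0.62, -0.98], [0.06, 0.09]] + [[0.03, -0.02], [0.32, -0.2]]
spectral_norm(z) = 1.17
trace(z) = -0.70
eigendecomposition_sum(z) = [[(-0.29+0.21j), -0.50-0.31j], [0.19+0.12j, -0.06+0.36j]] + [[-0.30-0.21j,(-0.5+0.31j)], [0.19-0.12j,(-0.06-0.36j)]]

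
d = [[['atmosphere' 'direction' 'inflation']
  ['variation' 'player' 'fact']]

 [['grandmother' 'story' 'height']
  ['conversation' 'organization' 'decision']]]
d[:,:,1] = [['direction', 'player'], ['story', 'organization']]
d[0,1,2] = 'fact'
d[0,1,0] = 'variation'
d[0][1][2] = 'fact'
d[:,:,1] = [['direction', 'player'], ['story', 'organization']]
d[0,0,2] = 'inflation'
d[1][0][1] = 'story'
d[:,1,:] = [['variation', 'player', 'fact'], ['conversation', 'organization', 'decision']]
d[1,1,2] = 'decision'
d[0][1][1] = 'player'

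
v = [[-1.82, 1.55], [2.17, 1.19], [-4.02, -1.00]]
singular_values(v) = [4.99, 2.03]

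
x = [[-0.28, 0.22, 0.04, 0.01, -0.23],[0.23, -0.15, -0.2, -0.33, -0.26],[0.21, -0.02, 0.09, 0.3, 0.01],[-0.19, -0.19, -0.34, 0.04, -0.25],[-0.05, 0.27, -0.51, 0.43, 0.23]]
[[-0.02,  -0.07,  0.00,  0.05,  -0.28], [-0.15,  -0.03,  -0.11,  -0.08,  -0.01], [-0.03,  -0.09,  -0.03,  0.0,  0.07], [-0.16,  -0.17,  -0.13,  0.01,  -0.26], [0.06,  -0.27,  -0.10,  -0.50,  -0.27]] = x @ [[-0.09, -0.08, -0.12, -0.35, 0.36], [0.20, -0.12, 0.05, -0.56, -0.37], [0.11, 0.31, 0.25, 0.64, 0.38], [-0.08, -0.37, -0.1, 0.03, -0.16], [0.4, 0.34, 0.22, -0.21, 0.49]]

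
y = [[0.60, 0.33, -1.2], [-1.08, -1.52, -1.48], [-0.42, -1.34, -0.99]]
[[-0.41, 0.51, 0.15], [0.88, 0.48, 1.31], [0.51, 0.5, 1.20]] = y @ [[-0.52, 0.35, 0.23], [-0.23, -0.25, -0.80], [0.02, -0.32, -0.23]]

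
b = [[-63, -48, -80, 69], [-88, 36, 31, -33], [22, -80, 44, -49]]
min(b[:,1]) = -80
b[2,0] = 22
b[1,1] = 36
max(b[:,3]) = 69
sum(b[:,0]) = -129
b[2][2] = 44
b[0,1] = -48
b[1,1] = 36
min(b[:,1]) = -80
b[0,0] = -63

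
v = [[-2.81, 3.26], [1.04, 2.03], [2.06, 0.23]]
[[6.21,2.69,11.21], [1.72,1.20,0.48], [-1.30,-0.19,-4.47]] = v @ [[-0.77,-0.17,-2.33],[1.24,0.68,1.43]]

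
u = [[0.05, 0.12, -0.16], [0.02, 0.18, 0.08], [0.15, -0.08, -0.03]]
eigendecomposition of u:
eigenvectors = [[(-0.69+0j), -0.69-0.00j, (-0.56+0j)], [0.21-0.10j, 0.21+0.10j, (-0.82+0j)], [(-0.07+0.68j), (-0.07-0.68j), (-0.08+0j)]]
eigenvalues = [(-0+0.17j), (-0-0.17j), (0.2+0j)]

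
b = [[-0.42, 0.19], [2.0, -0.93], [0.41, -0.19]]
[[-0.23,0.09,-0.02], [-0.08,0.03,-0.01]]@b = [[0.27, -0.12], [0.09, -0.04]]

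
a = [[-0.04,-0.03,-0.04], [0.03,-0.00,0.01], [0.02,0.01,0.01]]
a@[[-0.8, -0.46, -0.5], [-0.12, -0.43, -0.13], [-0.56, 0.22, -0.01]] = [[0.06, 0.02, 0.02], [-0.03, -0.01, -0.02], [-0.02, -0.01, -0.01]]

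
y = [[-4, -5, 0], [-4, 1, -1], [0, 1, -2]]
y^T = [[-4, -4, 0], [-5, 1, 1], [0, -1, -2]]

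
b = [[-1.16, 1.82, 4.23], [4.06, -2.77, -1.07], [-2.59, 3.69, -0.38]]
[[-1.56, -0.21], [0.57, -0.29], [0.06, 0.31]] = b @ [[0.06, -0.08], [0.02, 0.02], [-0.36, -0.08]]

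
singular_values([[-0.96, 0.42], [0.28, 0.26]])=[1.06, 0.35]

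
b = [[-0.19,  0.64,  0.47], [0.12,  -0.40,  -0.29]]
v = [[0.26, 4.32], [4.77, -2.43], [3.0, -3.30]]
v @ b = [[0.47, -1.56, -1.13], [-1.20, 4.02, 2.95], [-0.97, 3.24, 2.37]]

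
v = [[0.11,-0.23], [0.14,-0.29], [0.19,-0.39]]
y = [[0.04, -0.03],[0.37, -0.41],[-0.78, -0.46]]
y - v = [[-0.07, 0.2], [0.23, -0.12], [-0.97, -0.07]]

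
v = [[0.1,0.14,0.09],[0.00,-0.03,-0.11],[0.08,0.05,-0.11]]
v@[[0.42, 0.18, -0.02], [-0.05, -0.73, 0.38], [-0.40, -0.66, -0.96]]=[[-0.0, -0.14, -0.04], [0.05, 0.09, 0.09], [0.08, 0.05, 0.12]]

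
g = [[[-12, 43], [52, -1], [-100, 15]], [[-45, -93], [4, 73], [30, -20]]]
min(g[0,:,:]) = -100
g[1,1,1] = 73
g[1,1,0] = 4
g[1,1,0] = 4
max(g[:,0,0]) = -12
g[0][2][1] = 15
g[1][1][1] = 73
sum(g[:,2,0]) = -70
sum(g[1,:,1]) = -40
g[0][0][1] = 43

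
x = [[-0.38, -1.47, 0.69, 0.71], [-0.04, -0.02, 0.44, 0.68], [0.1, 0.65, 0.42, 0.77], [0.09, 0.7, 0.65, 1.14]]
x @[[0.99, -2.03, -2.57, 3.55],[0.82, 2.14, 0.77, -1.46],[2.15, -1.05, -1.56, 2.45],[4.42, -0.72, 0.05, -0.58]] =[[3.04,-3.61,-1.2,2.08], [3.9,-0.91,-0.56,0.57], [4.94,0.19,-0.37,-0.01], [7.10,-0.19,-0.65,0.23]]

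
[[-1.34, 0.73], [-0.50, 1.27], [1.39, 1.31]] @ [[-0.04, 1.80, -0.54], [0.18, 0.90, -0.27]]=[[0.18, -1.76, 0.53], [0.25, 0.24, -0.07], [0.18, 3.68, -1.10]]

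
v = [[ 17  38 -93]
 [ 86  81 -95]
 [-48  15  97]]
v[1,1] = 81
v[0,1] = 38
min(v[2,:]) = -48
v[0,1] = 38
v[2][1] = 15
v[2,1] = 15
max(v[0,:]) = 38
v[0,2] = -93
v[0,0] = 17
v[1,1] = 81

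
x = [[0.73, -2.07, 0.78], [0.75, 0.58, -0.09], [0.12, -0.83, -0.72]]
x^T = [[0.73, 0.75, 0.12], [-2.07, 0.58, -0.83], [0.78, -0.09, -0.72]]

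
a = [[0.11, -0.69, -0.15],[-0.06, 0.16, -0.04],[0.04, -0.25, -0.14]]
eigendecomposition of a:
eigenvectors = [[-0.90, 0.94, 0.80],[0.36, 0.25, 0.21],[-0.26, -0.22, 0.56]]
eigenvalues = [0.34, -0.03, -0.18]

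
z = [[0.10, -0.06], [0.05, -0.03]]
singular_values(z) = [0.13, 0.0]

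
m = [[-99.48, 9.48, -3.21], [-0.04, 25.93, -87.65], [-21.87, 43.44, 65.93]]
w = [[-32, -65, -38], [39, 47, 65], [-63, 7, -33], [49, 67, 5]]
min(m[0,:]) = -99.48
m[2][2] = 65.93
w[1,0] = 39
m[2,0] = -21.87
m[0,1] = 9.48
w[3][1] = 67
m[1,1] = 25.93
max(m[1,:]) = 25.93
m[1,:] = [-0.04, 25.93, -87.65]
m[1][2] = -87.65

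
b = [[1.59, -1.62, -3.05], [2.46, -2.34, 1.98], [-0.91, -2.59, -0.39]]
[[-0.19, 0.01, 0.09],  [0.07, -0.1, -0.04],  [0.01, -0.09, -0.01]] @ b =[[-0.36, 0.05, 0.56], [-0.1, 0.22, -0.40], [-0.20, 0.22, -0.2]]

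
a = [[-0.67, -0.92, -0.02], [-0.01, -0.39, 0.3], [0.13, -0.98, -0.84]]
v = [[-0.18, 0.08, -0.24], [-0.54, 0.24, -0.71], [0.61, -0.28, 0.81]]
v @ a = [[0.09, 0.37, 0.23], [0.27, 1.10, 0.68], [-0.3, -1.25, -0.78]]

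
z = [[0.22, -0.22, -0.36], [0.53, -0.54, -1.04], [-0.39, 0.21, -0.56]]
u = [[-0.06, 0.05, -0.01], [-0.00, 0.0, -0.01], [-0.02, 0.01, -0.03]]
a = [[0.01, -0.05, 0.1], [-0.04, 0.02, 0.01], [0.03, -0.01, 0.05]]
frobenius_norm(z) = 1.55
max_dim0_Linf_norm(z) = 1.04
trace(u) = -0.09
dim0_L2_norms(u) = [0.06, 0.05, 0.03]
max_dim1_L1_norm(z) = 2.11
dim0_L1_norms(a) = [0.08, 0.08, 0.16]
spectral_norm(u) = 0.08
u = a @ z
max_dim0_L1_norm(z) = 1.96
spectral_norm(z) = 1.39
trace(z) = -0.88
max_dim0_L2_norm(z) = 1.23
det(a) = -0.00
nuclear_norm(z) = 2.07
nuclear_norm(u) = 0.11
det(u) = 0.00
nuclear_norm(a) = 0.19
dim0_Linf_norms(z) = [0.53, 0.54, 1.04]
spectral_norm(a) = 0.12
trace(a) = 0.08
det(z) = -0.00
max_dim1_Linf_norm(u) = 0.06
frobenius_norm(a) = 0.13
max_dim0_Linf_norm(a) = 0.1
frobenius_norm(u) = 0.09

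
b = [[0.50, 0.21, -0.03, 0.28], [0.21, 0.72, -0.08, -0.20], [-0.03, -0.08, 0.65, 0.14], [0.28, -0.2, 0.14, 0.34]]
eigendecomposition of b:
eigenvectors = [[-0.57, 0.33, 0.70, -0.28],[0.35, -0.43, 0.17, -0.81],[-0.14, -0.78, 0.42, 0.44],[0.73, 0.31, 0.55, 0.26]]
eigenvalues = [-0.0, 0.56, 0.75, 0.9]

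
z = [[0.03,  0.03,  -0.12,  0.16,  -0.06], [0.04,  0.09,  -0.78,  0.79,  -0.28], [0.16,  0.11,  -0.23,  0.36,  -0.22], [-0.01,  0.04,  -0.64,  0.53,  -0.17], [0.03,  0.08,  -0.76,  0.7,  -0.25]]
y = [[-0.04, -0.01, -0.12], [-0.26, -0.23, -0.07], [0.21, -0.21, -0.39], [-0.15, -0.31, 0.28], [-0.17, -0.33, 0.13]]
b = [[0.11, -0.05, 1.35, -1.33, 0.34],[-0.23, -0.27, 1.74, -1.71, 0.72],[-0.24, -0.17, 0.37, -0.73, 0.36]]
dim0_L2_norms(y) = [0.41, 0.55, 0.52]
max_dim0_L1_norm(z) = 2.54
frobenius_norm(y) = 0.86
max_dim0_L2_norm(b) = 2.29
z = y @ b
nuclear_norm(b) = 3.93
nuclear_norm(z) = 2.14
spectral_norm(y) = 0.65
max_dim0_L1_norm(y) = 1.09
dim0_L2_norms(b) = [0.35, 0.32, 2.23, 2.29, 0.87]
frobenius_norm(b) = 3.35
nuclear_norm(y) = 1.39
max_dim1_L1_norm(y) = 0.81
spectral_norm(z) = 1.85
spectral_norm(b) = 3.31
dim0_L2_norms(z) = [0.17, 0.17, 1.29, 1.25, 0.47]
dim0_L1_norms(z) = [0.27, 0.35, 2.53, 2.54, 0.98]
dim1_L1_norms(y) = [0.17, 0.56, 0.81, 0.74, 0.63]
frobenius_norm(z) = 1.87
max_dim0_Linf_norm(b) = 1.74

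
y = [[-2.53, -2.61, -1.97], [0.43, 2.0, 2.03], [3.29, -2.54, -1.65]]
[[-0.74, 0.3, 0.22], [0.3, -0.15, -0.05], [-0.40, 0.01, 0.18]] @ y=[[2.72,1.97,1.7], [-0.99,-0.96,-0.81], [1.61,0.61,0.51]]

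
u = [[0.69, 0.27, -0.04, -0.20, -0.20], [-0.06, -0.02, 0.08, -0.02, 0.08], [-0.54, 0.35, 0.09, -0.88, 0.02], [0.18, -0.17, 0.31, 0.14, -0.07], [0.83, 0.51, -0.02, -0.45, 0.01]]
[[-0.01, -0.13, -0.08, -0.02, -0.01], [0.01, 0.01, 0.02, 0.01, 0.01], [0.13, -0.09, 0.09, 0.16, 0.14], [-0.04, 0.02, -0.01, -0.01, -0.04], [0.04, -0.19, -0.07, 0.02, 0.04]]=u @ [[-0.03,-0.13,-0.11,-0.06,-0.03], [0.01,0.01,0.03,0.03,0.01], [-0.02,0.06,0.06,0.07,-0.03], [-0.12,0.19,-0.01,-0.13,-0.14], [0.10,0.01,0.05,0.03,0.11]]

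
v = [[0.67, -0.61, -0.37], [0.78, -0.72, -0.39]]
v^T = [[0.67, 0.78], [-0.61, -0.72], [-0.37, -0.39]]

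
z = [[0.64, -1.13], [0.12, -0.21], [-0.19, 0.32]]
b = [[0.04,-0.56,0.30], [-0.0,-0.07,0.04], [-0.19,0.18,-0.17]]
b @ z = [[-0.1, 0.17], [-0.02, 0.03], [-0.07, 0.12]]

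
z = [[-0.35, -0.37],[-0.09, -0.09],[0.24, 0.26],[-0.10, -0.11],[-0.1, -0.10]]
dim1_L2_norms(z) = [0.51, 0.13, 0.35, 0.15, 0.14]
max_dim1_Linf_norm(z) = 0.37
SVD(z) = [[-0.77, -0.15],[-0.19, -0.52],[0.53, -0.49],[-0.22, 0.36],[-0.21, -0.58]] @ diag([0.6654673875744107, 0.00729082127670871]) @ [[0.69, 0.73],[0.73, -0.69]]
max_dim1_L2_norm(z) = 0.51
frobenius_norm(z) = 0.67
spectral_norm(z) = 0.67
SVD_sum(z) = [[-0.35, -0.37],[-0.09, -0.09],[0.24, 0.26],[-0.1, -0.11],[-0.10, -0.1]] + [[-0.00, 0.00],[-0.00, 0.0],[-0.0, 0.00],[0.00, -0.00],[-0.00, 0.00]]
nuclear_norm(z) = 0.67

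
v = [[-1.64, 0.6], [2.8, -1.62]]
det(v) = 0.98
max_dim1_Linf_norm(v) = 2.8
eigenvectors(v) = [[-0.42, -0.42], [0.91, -0.91]]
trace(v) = -3.26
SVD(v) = [[-0.47,0.88], [0.88,0.47]] @ diag([3.666472901672153, 0.266414078651588]) @ [[0.88, -0.47], [-0.47, -0.88]]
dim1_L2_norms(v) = [1.75, 3.23]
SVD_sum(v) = [[-1.53, 0.81], [2.86, -1.51]] + [[-0.11, -0.21], [-0.06, -0.11]]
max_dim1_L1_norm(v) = 4.42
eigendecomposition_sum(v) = [[-1.47, 0.68], [3.16, -1.45]] + [[-0.17,-0.08], [-0.36,-0.17]]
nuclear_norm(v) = 3.93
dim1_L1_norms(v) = [2.24, 4.42]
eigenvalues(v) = [-2.93, -0.33]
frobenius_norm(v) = 3.68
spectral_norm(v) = 3.67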